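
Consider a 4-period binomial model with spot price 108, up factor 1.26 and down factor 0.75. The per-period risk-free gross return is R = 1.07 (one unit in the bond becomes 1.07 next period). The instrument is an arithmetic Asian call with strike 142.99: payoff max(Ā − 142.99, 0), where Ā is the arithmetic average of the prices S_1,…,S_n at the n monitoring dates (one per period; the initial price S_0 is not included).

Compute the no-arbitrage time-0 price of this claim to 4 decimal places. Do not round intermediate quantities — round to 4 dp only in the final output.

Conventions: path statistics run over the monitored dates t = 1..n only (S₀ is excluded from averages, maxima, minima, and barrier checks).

Risk-neutral up-probability p* = (R−d)/(u−d) = (1.07−0.75)/(1.26−0.75) = 0.6275; the claim prices as the p*-weighted sum of path payoffs discounted by R^4.
Enumerate all 2^4 = 16 price paths (U = up ×1.26, D = down ×0.75); each path with k up-moves has probability p*^k·(1−p*)^(4−k).
DDDD: Ā=55.3711, payoff=0.0000, prob=0.019263
UDDD: Ā=93.0234, payoff=0.0000, prob=0.032444
DUDD: Ā=79.2534, payoff=0.0000, prob=0.032444
UUDD: Ā=133.1458, payoff=0.0000, prob=0.054642
DDUD: Ā=68.9259, payoff=0.0000, prob=0.032444
UDUD: Ā=115.7956, payoff=0.0000, prob=0.054642
DUUD: Ā=102.0256, payoff=0.0000, prob=0.054642
UUUD: Ā=171.4030, payoff=28.4130, prob=0.092029
DDDU: Ā=61.1803, payoff=0.0000, prob=0.032444
UDDU: Ā=102.7829, payoff=0.0000, prob=0.054642
DUDU: Ā=89.0129, payoff=0.0000, prob=0.054642
UUDU: Ā=149.5417, payoff=6.5517, prob=0.092029
DDUU: Ā=78.6854, payoff=0.0000, prob=0.054642
UDUU: Ā=132.1915, payoff=0.0000, prob=0.092029
DUUU: Ā=118.4215, payoff=0.0000, prob=0.092029
UUUU: Ā=198.9481, payoff=55.9581, prob=0.154996
Price = Σ prob·payoff / R^4 = 11.891013 / 1.310796 = 9.0716

price = 9.0716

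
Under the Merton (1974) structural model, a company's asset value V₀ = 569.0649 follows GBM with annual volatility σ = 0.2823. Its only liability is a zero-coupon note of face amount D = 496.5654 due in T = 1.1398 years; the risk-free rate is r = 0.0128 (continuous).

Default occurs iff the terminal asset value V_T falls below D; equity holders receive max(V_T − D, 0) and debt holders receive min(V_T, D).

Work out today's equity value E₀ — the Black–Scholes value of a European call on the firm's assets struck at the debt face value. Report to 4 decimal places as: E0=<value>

E0=110.9407

With assets at 569.0649 and a single debt payment of 496.5654 at 1.1398 years:
d₁ = [ln(V₀/D) + (r + σ²/2)T] / (σ√T)
   = [ln(569.0649/496.5654) + (0.0128 + 0.5·0.2823²)·1.1398] / (0.2823·√1.1398)
   = [0.136279 + 0.060007] / 0.301387 = 0.651274
d₂ = d₁ − σ√T = 0.651274 − 0.301387 = 0.349887
N(d₁) = 0.742565,  N(d₂) = 0.636788,  e^(−rT) = 0.985516
E₀ = V₀·N(d₁) − D·e^(−rT)·N(d₂)
   = 569.0649·0.742565 − 496.5654·0.985516·0.636788 = 110.940653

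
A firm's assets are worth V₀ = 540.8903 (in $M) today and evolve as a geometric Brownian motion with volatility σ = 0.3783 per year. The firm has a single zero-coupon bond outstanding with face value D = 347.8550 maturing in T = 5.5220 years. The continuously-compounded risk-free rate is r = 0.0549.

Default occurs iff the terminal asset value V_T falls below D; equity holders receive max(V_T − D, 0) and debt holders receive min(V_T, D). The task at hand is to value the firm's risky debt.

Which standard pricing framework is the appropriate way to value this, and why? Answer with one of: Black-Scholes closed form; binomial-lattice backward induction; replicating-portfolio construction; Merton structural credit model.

framework: Merton structural credit model

Key observation: the data describe a firm's assets (V₀ = 540.8903, GBM) and a single zero-coupon debt of face 347.8550, so credit quantities follow from equity-as-call in the structural model.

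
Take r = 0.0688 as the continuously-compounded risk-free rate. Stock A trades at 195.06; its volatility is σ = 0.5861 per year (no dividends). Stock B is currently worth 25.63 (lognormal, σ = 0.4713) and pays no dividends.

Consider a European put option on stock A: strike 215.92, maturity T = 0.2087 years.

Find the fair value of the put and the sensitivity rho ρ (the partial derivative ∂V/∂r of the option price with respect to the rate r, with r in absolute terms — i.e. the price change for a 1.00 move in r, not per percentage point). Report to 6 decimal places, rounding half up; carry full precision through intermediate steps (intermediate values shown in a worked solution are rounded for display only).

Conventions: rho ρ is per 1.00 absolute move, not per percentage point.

price = 31.746780
ρ = -30.078494

σ√T = 0.5861·√0.2087 = 0.267752
d₁ = (ln(S/K) + (r+σ²/2)T) / (σ√T) = (ln(195.06/215.92) + (0.0688+0.5861²/2)·0.2087) / 0.267752 = (-0.101601 + 0.050204) / 0.267752 = -0.191956
d₂ = d₁ − σ√T = -0.191956 − 0.267752 = -0.459708
e^{−rT} = 0.985744
N(−d₁) = 0.576112,  N(−d₂) = 0.677137
Put price V = K·e^{−rT}·N(−d₂) − S·N(−d₁) = 144.123114 − 112.376333 = 31.746780
ρ = −K·T·e^{−rT}·N(−d₂) = -30.078494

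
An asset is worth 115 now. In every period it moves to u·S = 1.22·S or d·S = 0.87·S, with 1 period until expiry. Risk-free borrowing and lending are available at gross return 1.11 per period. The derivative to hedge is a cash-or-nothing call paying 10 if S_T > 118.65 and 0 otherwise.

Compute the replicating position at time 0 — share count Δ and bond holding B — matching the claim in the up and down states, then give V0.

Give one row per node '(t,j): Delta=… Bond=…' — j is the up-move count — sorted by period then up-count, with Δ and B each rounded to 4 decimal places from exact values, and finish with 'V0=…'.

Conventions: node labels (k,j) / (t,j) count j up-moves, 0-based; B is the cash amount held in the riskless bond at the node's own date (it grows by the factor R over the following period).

Since d<R<u, set p* = (R−d)/(u−d) = 0.6857; price each node as the discounted p*-expectation of its children.
At maturity the claim pays: V(1,0)=0.0000, V(1,1)=10.0000
  t=0,j=0: stock 115.0000 → up 140.3000 (V=10.0000), down 100.0500 (V=0.0000). Price 6.1776; hedge Δ=0.2484, bond B=-22.3938.
Sanity check at the root: Δ(0,0)·S0 + B(0,0) reproduces V0 = 6.1776.

(0,0): Delta=0.2484 Bond=-22.3938
V0=6.1776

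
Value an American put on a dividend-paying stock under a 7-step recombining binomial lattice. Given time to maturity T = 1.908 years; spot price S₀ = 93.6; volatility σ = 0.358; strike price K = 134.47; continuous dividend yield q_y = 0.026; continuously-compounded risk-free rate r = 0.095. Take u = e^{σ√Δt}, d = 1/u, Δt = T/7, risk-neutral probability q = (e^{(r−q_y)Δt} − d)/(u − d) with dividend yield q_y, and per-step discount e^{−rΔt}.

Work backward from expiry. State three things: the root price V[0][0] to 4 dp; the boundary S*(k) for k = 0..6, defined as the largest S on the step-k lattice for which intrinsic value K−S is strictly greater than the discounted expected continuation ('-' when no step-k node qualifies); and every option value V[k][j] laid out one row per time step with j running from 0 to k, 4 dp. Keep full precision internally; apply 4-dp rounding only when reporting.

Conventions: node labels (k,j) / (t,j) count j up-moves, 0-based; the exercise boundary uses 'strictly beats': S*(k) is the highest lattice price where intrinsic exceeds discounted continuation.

price = 41.2785
boundary = - 77.6432 93.6000 77.6432 93.6000 77.6432 93.6000
tree:
41.2785
56.8268 28.1200
70.0633 40.8700 17.0314
81.0432 56.8268 26.8848 8.2172
90.1513 70.0633 40.8700 14.5158 2.4440
97.7067 81.0432 56.8268 24.8924 5.0556 0.0000
103.9740 90.1513 70.0633 40.8700 10.4582 0.0000 0.0000
109.1729 97.7067 81.0432 56.8268 21.6339 0.0000 0.0000 0.0000

Δt=0.27257  u=1.20551  d=0.82952  q=0.50390  discount=0.97444
step 7 (expiry): payoffs max(K−S,0) = 109.1729 97.7067 81.0432 56.8268 21.6339 0.0000 0.0000 0.0000
step 6: (k=6,j=0): S=30.4960, K−S=103.9740, hold=100.7521 ⇒ V=103.9740 exercise | (k=6,j=1): S=44.3187, K−S=90.1513, hold=87.0270 ⇒ V=90.1513 exercise | (k=6,j=2): S=64.4067, K−S=70.0633, hold=67.0808 ⇒ V=70.0633 exercise | (k=6,j=3): S=93.6000, K−S=40.8700, hold=38.0937 ⇒ V=40.8700 exercise | (k=6,j=4): S=136.0255, K−S=0.0000, hold=10.4582 ⇒ V=10.4582 continue | (k=6,j=5): S=197.6809, K−S=0.0000, hold=0.0000 ⇒ V=0.0000 continue | (k=6,j=6): S=287.2826, K−S=0.0000, hold=0.0000 ⇒ V=0.0000 continue  boundary S*=93.6000
step 5: (k=5,j=0): S=36.7633, K−S=97.7067, hold=94.5290 ⇒ V=97.7067 exercise | (k=5,j=1): S=53.4268, K−S=81.0432, hold=77.9832 ⇒ V=81.0432 exercise | (k=5,j=2): S=77.6432, K−S=56.8268, hold=53.9378 ⇒ V=56.8268 exercise | (k=5,j=3): S=112.8361, K−S=21.6339, hold=24.8924 ⇒ V=24.8924 continue | (k=5,j=4): S=163.9806, K−S=0.0000, hold=5.0556 ⇒ V=5.0556 continue | (k=5,j=5): S=238.3071, K−S=0.0000, hold=0.0000 ⇒ V=0.0000 continue  boundary S*=77.6432
step 4: (k=4,j=0): S=44.3187, K−S=90.1513, hold=87.0270 ⇒ V=90.1513 exercise | (k=4,j=1): S=64.4067, K−S=70.0633, hold=67.0808 ⇒ V=70.0633 exercise | (k=4,j=2): S=93.6000, K−S=40.8700, hold=39.6937 ⇒ V=40.8700 exercise | (k=4,j=3): S=136.0255, K−S=0.0000, hold=14.5158 ⇒ V=14.5158 continue | (k=4,j=4): S=197.6809, K−S=0.0000, hold=2.4440 ⇒ V=2.4440 continue  boundary S*=93.6000
step 3: (k=3,j=0): S=53.4268, K−S=81.0432, hold=77.9832 ⇒ V=81.0432 exercise | (k=3,j=1): S=77.6432, K−S=56.8268, hold=53.9378 ⇒ V=56.8268 exercise | (k=3,j=2): S=112.8361, K−S=21.6339, hold=26.8848 ⇒ V=26.8848 continue | (k=3,j=3): S=163.9806, K−S=0.0000, hold=8.2172 ⇒ V=8.2172 continue  boundary S*=77.6432
step 2: (k=2,j=0): S=64.4067, K−S=70.0633, hold=67.0808 ⇒ V=70.0633 exercise | (k=2,j=1): S=93.6000, K−S=40.8700, hold=40.6720 ⇒ V=40.8700 exercise | (k=2,j=2): S=136.0255, K−S=0.0000, hold=17.0314 ⇒ V=17.0314 continue  boundary S*=93.6000
step 1: (k=1,j=0): S=77.6432, K−S=56.8268, hold=53.9378 ⇒ V=56.8268 exercise | (k=1,j=1): S=112.8361, K−S=21.6339, hold=28.1200 ⇒ V=28.1200 continue  boundary S*=77.6432
step 0: (k=0,j=0): S=93.6000, K−S=40.8700, hold=41.2785 ⇒ V=41.2785 continue  boundary S*=-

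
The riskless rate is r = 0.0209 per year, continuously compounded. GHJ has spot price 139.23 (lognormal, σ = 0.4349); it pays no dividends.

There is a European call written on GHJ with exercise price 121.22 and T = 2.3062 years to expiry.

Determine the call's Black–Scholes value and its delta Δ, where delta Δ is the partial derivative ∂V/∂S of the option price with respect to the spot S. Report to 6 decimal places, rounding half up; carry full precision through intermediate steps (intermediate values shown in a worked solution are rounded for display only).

price = 46.074327
Δ = 0.730042

σ√T = 0.4349·√2.3062 = 0.660447
d₁ = (ln(S/K) + (r+σ²/2)T) / (σ√T) = (ln(139.23/121.22) + (0.0209+0.4349²/2)·2.3062) / 0.660447 = (0.138520 + 0.266295) / 0.660447 = 0.612941
d₂ = d₁ − σ√T = 0.612941 − 0.660447 = -0.047506
e^{−rT} = 0.952944
N(d₁) = 0.730042,  N(d₂) = 0.481055
Call price V = S·N(d₁) − K·e^{−rT}·N(d₂) = 101.643780 − 55.569453 = 46.074327
Δ = N(d₁) = 0.730042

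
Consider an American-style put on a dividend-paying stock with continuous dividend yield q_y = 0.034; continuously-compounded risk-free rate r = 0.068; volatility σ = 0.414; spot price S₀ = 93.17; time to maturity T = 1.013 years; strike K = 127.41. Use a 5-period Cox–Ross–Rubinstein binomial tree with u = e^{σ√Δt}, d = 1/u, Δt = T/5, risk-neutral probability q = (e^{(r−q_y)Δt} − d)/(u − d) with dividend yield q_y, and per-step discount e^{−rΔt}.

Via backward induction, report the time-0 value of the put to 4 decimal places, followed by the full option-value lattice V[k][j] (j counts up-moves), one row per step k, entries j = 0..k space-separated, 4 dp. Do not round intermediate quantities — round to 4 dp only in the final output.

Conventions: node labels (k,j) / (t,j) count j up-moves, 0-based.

price = 37.6735
tree:
37.6735
50.0802 24.9015
63.2273 36.0928 13.1136
74.1392 50.0802 21.5060 4.1104
83.1960 63.2273 34.2400 7.8926 0.0000
90.7130 74.1392 50.0802 15.1551 0.0000 0.0000

Δt=0.20260, u=1.20484, d=0.82999, q=0.47199, disc=e^(-rΔt)=0.98632
k=5 terminal: V=max(K-S,0) → 90.7130 74.1392 50.0802 15.1551 0.0000 0.0000
k=4: j=0 S=44.2140 intr=83.1960 cont=81.7562 V=83.1960[EX]; j=1 S=64.1827 intr=63.2273 cont=61.9246 V=63.2273[EX]; j=2 S=93.1700 intr=34.2400 cont=33.1363 V=34.2400[EX]; j=3 S=135.2490 intr=0.0000 cont=7.8926 V=7.8926[hold]; j=4 S=196.3325 intr=0.0000 cont=0.0000 V=0.0000[hold]
k=3: j=0 S=53.2708 intr=74.1392 cont=72.7617 V=74.1392[EX]; j=1 S=77.3298 intr=50.0802 cont=48.8678 V=50.0802[EX]; j=2 S=112.2549 intr=15.1551 cont=21.5060 V=21.5060[hold]; j=3 S=162.9533 intr=0.0000 cont=4.1104 V=4.1104[hold]
k=2: j=0 S=64.1827 intr=63.2273 cont=61.9246 V=63.2273[EX]; j=1 S=93.1700 intr=34.2400 cont=36.0928 V=36.0928[hold]; j=2 S=135.2490 intr=0.0000 cont=13.1136 V=13.1136[hold]
k=1: j=0 S=77.3298 intr=50.0802 cont=49.7303 V=50.0802[EX]; j=1 S=112.2549 intr=15.1551 cont=24.9015 V=24.9015[hold]
k=0: j=0 S=93.1700 intr=34.2400 cont=37.6735 V=37.6735[hold]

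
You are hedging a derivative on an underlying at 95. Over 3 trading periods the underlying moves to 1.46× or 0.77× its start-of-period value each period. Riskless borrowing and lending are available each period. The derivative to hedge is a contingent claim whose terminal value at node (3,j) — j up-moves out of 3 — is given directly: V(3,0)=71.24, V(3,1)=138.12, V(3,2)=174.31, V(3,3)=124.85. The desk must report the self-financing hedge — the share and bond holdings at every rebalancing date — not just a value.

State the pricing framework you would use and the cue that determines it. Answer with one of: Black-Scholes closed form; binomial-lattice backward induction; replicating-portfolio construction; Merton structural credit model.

Key observation: since the answer must list Δ and B at each node of the 1.46/0.77 lattice on 95, the replicating-portfolio method — solving the two-state system at every node — is the one that applies.

framework: replicating-portfolio construction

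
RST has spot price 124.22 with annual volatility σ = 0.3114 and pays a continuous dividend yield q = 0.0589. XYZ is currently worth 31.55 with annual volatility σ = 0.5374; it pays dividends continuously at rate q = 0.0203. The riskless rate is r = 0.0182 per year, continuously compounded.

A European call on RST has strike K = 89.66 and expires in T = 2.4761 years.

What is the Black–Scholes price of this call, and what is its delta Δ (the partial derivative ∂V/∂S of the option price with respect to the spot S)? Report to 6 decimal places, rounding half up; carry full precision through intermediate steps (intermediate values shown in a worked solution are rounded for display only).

price = 31.402501
Δ = 0.656431

σ√T = 0.3114·√2.4761 = 0.490007
d₁ = (ln(S/K) + (r−q+σ²/2)T) / (σ√T) = (ln(124.22/89.66) + (0.0182−0.0589+0.3114²/2)·2.4761) / 0.490007 = (0.326029 + 0.019276) / 0.490007 = 0.704695
d₂ = d₁ − σ√T = 0.704695 − 0.490007 = 0.214688
e^{−rT} = 0.955935
e^{−qT} = 0.864294
N(d₁) = 0.759500,  N(d₂) = 0.584995
Call price V = S·e^{−qT}·N(d₁) − K·e^{−rT}·N(d₂) = 81.541894 − 50.139392 = 31.402501
Δ = e^{−qT}·N(d₁) = 0.656431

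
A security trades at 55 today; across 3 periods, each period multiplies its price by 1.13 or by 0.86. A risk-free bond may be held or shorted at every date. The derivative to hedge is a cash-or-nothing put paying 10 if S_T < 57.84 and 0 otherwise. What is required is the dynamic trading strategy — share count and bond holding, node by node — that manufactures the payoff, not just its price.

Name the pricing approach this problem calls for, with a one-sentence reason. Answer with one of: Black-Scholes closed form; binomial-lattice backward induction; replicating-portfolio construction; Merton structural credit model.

Key observation: a price alone would not answer the question — the per-node share/bond construction on the spot-55, 1.13/0.86 tree is required, and only the replicating-portfolio method yields it.

framework: replicating-portfolio construction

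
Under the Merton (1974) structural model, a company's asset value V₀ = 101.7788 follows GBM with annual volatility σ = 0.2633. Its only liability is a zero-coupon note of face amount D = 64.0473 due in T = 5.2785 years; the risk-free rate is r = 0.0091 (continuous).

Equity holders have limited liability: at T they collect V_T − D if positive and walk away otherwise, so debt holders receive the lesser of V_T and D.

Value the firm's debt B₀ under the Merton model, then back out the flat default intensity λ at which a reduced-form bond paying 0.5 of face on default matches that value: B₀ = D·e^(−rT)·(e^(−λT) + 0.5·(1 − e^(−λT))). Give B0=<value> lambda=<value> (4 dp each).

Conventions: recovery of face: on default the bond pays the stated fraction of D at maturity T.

B0=55.8964 lambda=0.0350

Apply the equity-as-call identities (strike 64.0473, horizon 5.2785 years):
d₁ = [ln(V₀/D) + (r + σ²/2)T] / (σ√T)
   = [ln(101.7788/64.0473) + (0.0091 + 0.5·0.2633²)·5.2785] / (0.2633·√5.2785)
   = [0.463180 + 0.231005] / 0.604931 = 1.147544
d₂ = d₁ − σ√T = 1.147544 − 0.604931 = 0.542612
N(d₁) = 0.874422,  N(d₂) = 0.706302,  e^(−rT) = 0.953101
E₀ = V₀·N(d₁) − D·e^(−rT)·N(d₂)
   = 101.7788·0.874422 − 64.0473·0.953101·0.706302 = 45.882415
B₀ = V₀ − E₀ = 101.7788 − 45.882415 = 55.896385
e^(−λT) = (B₀·e^(rT)/D − 0.5)/(1 − 0.5) = (55.8964·1.049207/64.0473 − 0.5)/0.5 = 0.83136142
λ = −ln(0.83136142)/5.2785 = 0.034989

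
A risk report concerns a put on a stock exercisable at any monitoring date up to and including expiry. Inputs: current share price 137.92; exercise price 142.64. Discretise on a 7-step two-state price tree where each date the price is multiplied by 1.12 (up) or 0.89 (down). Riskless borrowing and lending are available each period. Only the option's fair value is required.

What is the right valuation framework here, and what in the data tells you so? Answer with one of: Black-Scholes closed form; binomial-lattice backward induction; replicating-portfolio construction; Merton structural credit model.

framework: binomial-lattice backward induction

Key observation: the exercise right at every one of the 7 steps is what matters: each node needs max(142.64 − S, continuation), which only the stepwise tree valuation starting from spot 137.92 delivers.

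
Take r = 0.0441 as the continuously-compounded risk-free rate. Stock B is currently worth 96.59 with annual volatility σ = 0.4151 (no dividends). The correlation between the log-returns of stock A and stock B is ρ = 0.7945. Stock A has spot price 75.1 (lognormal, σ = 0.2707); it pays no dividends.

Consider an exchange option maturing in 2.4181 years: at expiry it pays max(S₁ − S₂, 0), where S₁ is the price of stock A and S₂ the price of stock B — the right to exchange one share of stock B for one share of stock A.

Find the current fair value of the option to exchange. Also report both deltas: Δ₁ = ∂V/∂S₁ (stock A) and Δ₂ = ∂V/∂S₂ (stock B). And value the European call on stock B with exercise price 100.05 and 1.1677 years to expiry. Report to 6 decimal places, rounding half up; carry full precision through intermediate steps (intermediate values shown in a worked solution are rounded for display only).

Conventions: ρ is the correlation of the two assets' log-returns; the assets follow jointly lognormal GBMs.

σ_eff = √(σ₁² + σ₂² − 2ρσ₁σ₂) = √(0.2707² + 0.4151² − 2·0.7945·0.2707·0.4151) = 0.258910
d₁ = (ln(S₁/S₂) + (q₂ − q₁ + σ_eff²/2)T) / (σ_eff√T) = (ln(75.1/96.59) + (0.0 − 0.0 + 0.033517)·2.4181) / 0.402611 = -0.423750
d₂ = d₁ − σ_eff√T = -0.423750 − 0.402611 = -0.826362
N(d₁) = 0.335874,  N(d₂) = 0.204299
V = S₁·e^{−q₁T}·N(d₁) − S₂·e^{−q₂T}·N(d₂) = 25.224137 − 19.733288 = 5.490849
Δ₁ = e^{−q₁T}·N(d₁) = 0.335874;  Δ₂ = −e^{−q₂T}·N(d₂) = -0.204299
[vanilla: stock B call K=100.05]
σ√T = 0.4151·√1.1677 = 0.448558
d₁ = (ln(S/K) + (r+σ²/2)T) / (σ√T) = (ln(96.59/100.05) + (0.0441+0.4151²/2)·1.1677) / 0.448558 = (-0.035195 + 0.152098) / 0.448558 = 0.260619
d₂ = d₁ − σ√T = 0.260619 − 0.448558 = -0.187939
e^{−rT} = 0.949808
N(d₁) = 0.602807,  N(d₂) = 0.425462
price = S·N(d₁) − K·e^{−rT}·N(d₂) = 58.225119 − 40.430959 = 17.794160

exchange price = 5.490849
Δ1 = 0.335874
Δ2 = -0.204299
price(stock B call K=100.05) = 17.794160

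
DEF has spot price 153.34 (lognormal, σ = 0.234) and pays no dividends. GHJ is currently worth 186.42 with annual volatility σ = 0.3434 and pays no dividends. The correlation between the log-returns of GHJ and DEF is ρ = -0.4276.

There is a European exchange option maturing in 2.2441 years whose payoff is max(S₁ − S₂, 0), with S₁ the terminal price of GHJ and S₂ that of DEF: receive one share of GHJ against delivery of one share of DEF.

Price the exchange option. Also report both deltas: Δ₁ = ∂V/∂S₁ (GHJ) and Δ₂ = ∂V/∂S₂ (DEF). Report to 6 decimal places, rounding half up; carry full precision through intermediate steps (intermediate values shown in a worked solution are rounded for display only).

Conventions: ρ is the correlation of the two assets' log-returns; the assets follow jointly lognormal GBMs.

exchange price = 66.944139
Δ1 = 0.736769
Δ2 = -0.459139

σ_eff = √(σ₁² + σ₂² − 2ρσ₁σ₂) = √(0.3434² + 0.234² − 2·-0.4276·0.3434·0.234) = 0.491324
d₁ = (ln(S₁/S₂) + (q₂ − q₁ + σ_eff²/2)T) / (σ_eff√T) = (ln(186.42/153.34) + (0.0 − 0.0 + 0.120700)·2.2441) / 0.736020 = 0.633416
d₂ = d₁ − σ_eff√T = 0.633416 − 0.736020 = -0.102603
N(d₁) = 0.736769,  N(d₂) = 0.459139
V = S₁·e^{−q₁T}·N(d₁) − S₂·e^{−q₂T}·N(d₂) = 137.348505 − 70.404366 = 66.944139
Key observation: no risk-free rate is needed — with the second asset as numeraire the exchange option is a call on the ratio S₁/S₂, and r cancels out of the value.
Δ₁ = e^{−q₁T}·N(d₁) = 0.736769;  Δ₂ = −e^{−q₂T}·N(d₂) = -0.459139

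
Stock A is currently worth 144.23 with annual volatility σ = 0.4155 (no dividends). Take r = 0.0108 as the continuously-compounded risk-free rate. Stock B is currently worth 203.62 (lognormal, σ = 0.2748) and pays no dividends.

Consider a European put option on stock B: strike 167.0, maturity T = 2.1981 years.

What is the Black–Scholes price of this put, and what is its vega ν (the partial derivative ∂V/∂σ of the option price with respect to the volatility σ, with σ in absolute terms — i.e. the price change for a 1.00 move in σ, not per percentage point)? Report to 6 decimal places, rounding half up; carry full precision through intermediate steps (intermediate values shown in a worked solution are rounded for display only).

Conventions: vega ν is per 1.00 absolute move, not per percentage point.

price = 13.535161
ν = 91.004387

σ√T = 0.2748·√2.1981 = 0.407418
d₁ = (ln(S/K) + (r+σ²/2)T) / (σ√T) = (ln(203.62/167.0) + (0.0108+0.2748²/2)·2.1981) / 0.407418 = (0.198262 + 0.106734) / 0.407418 = 0.748607
d₂ = d₁ − σ√T = 0.748607 − 0.407418 = 0.341188
e^{−rT} = 0.976540
N(−d₁) = 0.227047,  N(−d₂) = 0.366481
Put price V = K·e^{−rT}·N(−d₂) − S·N(−d₁) = 59.766505 − 46.231344 = 13.535161
φ(d₁) = (1/√(2π))·e^{−d₁²/2} = 0.301452
ν = S·φ(d₁)·√T = 91.004387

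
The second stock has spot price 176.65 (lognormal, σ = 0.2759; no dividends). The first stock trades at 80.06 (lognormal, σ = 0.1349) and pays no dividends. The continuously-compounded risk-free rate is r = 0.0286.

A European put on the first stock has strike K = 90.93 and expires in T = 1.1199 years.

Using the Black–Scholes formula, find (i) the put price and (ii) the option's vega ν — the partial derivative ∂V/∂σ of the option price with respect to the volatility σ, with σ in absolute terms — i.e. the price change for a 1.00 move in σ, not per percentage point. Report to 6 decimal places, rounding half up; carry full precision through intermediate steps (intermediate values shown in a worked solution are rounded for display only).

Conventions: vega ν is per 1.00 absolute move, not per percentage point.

σ√T = 0.1349·√1.1199 = 0.142758
d₁ = (ln(S/K) + (r+σ²/2)T) / (σ√T) = (ln(80.06/90.93) + (0.0286+0.1349²/2)·1.1199) / 0.142758 = (-0.127314 + 0.042219) / 0.142758 = -0.596074
d₂ = d₁ − σ√T = -0.596074 − 0.142758 = -0.738832
e^{−rT} = 0.968478
N(−d₁) = 0.724437,  N(−d₂) = 0.769996
Put price V = K·e^{−rT}·N(−d₂) − S·N(−d₁) = 67.808683 − 57.998427 = 9.810256
φ(d₁) = (1/√(2π))·e^{−d₁²/2} = 0.334008
ν = S·φ(d₁)·√T = 28.298409

price = 9.810256
ν = 28.298409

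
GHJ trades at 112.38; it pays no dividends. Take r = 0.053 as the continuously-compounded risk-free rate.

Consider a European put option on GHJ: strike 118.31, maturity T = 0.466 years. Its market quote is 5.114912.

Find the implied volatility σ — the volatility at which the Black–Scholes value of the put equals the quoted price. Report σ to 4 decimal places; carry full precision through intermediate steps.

sigma = 0.1089

At σ = 0.1089 the Black–Scholes value reproduces the quote:
σ√T = 0.1089·√0.466 = 0.074340
d₁ = (ln(S/K) + (r+σ²/2)T) / (σ√T) = (ln(112.38/118.31) + (0.053+0.1089²/2)·0.466) / 0.074340 = (-0.051422 + 0.027461) / 0.074340 = -0.322319
d₂ = d₁ − σ√T = -0.322319 − 0.074340 = -0.396659
e^{−rT} = 0.975605
N(−d₁) = 0.626395,  N(−d₂) = 0.654191
V = K·e^{−rT}·N(−d₂) − S·N(−d₁) = 75.509134 − 70.394221 = 5.114912 (the quoted price), and the Black–Scholes price is strictly increasing in σ, so σ is unique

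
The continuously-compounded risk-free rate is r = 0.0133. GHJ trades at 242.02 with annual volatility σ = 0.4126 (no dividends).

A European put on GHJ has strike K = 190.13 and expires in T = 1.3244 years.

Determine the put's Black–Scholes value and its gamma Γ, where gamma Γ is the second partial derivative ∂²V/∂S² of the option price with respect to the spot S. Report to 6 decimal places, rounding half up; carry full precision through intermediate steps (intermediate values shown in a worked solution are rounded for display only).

price = 18.323538
Γ = 0.002556

σ√T = 0.4126·√1.3244 = 0.474831
d₁ = (ln(S/K) + (r+σ²/2)T) / (σ√T) = (ln(242.02/190.13) + (0.0133+0.4126²/2)·1.3244) / 0.474831 = (0.241312 + 0.130347) / 0.474831 = 0.782719
d₂ = d₁ − σ√T = 0.782719 − 0.474831 = 0.307888
e^{−rT} = 0.982540
N(−d₁) = 0.216896,  N(−d₂) = 0.379084
Put price V = K·e^{−rT}·N(−d₂) − S·N(−d₁) = 70.816737 − 52.493199 = 18.323538
φ(d₁) = (1/√(2π))·e^{−d₁²/2} = 0.293680
Γ = φ(d₁) / (S·σ·√T) = 0.002556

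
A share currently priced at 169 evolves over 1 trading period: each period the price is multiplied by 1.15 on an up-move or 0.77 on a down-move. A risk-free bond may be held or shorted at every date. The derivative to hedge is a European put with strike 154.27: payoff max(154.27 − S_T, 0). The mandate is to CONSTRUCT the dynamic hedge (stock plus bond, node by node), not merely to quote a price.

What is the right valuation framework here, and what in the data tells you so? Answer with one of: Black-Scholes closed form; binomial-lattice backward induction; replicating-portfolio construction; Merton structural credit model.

framework: replicating-portfolio construction

Key observation: a price alone would not answer the question — the per-node share/bond construction on the spot-169, 1.15/0.77 tree is required, and only the replicating-portfolio method yields it.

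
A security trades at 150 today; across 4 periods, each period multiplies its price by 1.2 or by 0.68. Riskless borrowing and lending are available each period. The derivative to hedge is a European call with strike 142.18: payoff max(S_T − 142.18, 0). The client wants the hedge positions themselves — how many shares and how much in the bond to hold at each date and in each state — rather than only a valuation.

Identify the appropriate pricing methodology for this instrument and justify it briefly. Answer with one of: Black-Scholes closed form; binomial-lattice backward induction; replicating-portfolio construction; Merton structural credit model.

Key observation: since the answer must list Δ and B at each node of the 1.2/0.68 lattice on 150, the replicating-portfolio method — solving the two-state system at every node — is the one that applies.

framework: replicating-portfolio construction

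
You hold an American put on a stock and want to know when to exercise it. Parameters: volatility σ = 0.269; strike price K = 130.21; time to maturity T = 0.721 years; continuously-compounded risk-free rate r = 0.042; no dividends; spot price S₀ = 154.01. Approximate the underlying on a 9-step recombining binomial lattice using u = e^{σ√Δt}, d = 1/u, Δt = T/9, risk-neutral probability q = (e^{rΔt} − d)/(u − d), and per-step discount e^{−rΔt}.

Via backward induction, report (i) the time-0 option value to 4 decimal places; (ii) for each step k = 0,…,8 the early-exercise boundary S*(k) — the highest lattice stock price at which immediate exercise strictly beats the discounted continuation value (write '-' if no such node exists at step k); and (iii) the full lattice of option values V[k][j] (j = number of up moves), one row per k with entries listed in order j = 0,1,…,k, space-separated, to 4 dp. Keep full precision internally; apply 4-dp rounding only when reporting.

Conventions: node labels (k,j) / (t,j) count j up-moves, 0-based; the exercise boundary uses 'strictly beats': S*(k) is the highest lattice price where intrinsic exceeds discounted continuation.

Δt=0.08011, u=1.07911, d=0.92669, q=0.50309, disc=e^(-rΔt)=0.99664
k=9 terminal: V=max(K-S,0) → 52.5935 39.8271 24.9609 7.6495 0.0000 0.0000 0.0000 0.0000 0.0000 0.0000
k=8: j=0 S=83.7568 intr=46.4532 cont=46.0158 V=46.4532[EX]; j=1 S=97.5332 intr=32.6768 cont=32.2395 V=32.6768[EX]; j=2 S=113.5755 intr=16.6345 cont=16.1972 V=16.6345[EX]; j=3 S=132.2564 intr=0.0000 cont=3.7884 V=3.7884[hold]; j=4 S=154.0100 intr=0.0000 cont=0.0000 V=0.0000[hold]; j=5 S=179.3416 intr=0.0000 cont=0.0000 V=0.0000[hold]; j=6 S=208.8398 intr=0.0000 cont=0.0000 V=0.0000[hold]; j=7 S=243.1899 intr=0.0000 cont=0.0000 V=0.0000[hold]; j=8 S=283.1899 intr=0.0000 cont=0.0000 V=0.0000[hold]  S*(8)=113.5755
k=7: j=0 S=90.3829 intr=39.8271 cont=39.3897 V=39.8271[EX]; j=1 S=105.2491 intr=24.9609 cont=24.5235 V=24.9609[EX]; j=2 S=122.5605 intr=7.6495 cont=10.1376 V=10.1376[hold]; j=3 S=142.7193 intr=0.0000 cont=1.8762 V=1.8762[hold]; j=4 S=166.1939 intr=0.0000 cont=0.0000 V=0.0000[hold]; j=5 S=193.5295 intr=0.0000 cont=0.0000 V=0.0000[hold]; j=6 S=225.3613 intr=0.0000 cont=0.0000 V=0.0000[hold]; j=7 S=262.4289 intr=0.0000 cont=0.0000 V=0.0000[hold]  S*(7)=105.2491
k=6: j=0 S=97.5332 intr=32.6768 cont=32.2395 V=32.6768[EX]; j=1 S=113.5755 intr=16.6345 cont=17.4447 V=17.4447[hold]; j=2 S=132.2564 intr=0.0000 cont=5.9613 V=5.9613[hold]; j=3 S=154.0100 intr=0.0000 cont=0.9292 V=0.9292[hold]; j=4 S=179.3416 intr=0.0000 cont=0.0000 V=0.0000[hold]; j=5 S=208.8398 intr=0.0000 cont=0.0000 V=0.0000[hold]; j=6 S=243.1899 intr=0.0000 cont=0.0000 V=0.0000[hold]  S*(6)=97.5332
k=5: j=0 S=105.2491 intr=24.9609 cont=24.9297 V=24.9609[EX]; j=1 S=122.5605 intr=7.6495 cont=11.6284 V=11.6284[hold]; j=2 S=142.7193 intr=0.0000 cont=3.4182 V=3.4182[hold]; j=3 S=166.1939 intr=0.0000 cont=0.4602 V=0.4602[hold]; j=4 S=193.5295 intr=0.0000 cont=0.0000 V=0.0000[hold]; j=5 S=225.3613 intr=0.0000 cont=0.0000 V=0.0000[hold]  S*(5)=105.2491
k=4: j=0 S=113.5755 intr=16.6345 cont=18.1922 V=18.1922[hold]; j=1 S=132.2564 intr=0.0000 cont=7.4727 V=7.4727[hold]; j=2 S=154.0100 intr=0.0000 cont=1.9236 V=1.9236[hold]; j=3 S=179.3416 intr=0.0000 cont=0.2279 V=0.2279[hold]; j=4 S=208.8398 intr=0.0000 cont=0.0000 V=0.0000[hold]  S*(4)=-
k=3: j=0 S=122.5605 intr=7.6495 cont=12.7564 V=12.7564[hold]; j=1 S=142.7193 intr=0.0000 cont=4.6653 V=4.6653[hold]; j=2 S=166.1939 intr=0.0000 cont=1.0669 V=1.0669[hold]; j=3 S=193.5295 intr=0.0000 cont=0.1129 V=0.1129[hold]  S*(3)=-
k=2: j=0 S=132.2564 intr=0.0000 cont=8.6567 V=8.6567[hold]; j=1 S=154.0100 intr=0.0000 cont=2.8454 V=2.8454[hold]; j=2 S=179.3416 intr=0.0000 cont=0.5850 V=0.5850[hold]  S*(2)=-
k=1: j=0 S=142.7193 intr=0.0000 cont=5.7138 V=5.7138[hold]; j=1 S=166.1939 intr=0.0000 cont=1.7025 V=1.7025[hold]  S*(1)=-
k=0: j=0 S=154.0100 intr=0.0000 cont=3.6834 V=3.6834[hold]  S*(0)=-

price = 3.6834
boundary = - - - - - 105.2491 97.5332 105.2491 113.5755
tree:
3.6834
5.7138 1.7025
8.6567 2.8454 0.5850
12.7564 4.6653 1.0669 0.1129
18.1922 7.4727 1.9236 0.2279 0.0000
24.9609 11.6284 3.4182 0.4602 0.0000 0.0000
32.6768 17.4447 5.9613 0.9292 0.0000 0.0000 0.0000
39.8271 24.9609 10.1376 1.8762 0.0000 0.0000 0.0000 0.0000
46.4532 32.6768 16.6345 3.7884 0.0000 0.0000 0.0000 0.0000 0.0000
52.5935 39.8271 24.9609 7.6495 0.0000 0.0000 0.0000 0.0000 0.0000 0.0000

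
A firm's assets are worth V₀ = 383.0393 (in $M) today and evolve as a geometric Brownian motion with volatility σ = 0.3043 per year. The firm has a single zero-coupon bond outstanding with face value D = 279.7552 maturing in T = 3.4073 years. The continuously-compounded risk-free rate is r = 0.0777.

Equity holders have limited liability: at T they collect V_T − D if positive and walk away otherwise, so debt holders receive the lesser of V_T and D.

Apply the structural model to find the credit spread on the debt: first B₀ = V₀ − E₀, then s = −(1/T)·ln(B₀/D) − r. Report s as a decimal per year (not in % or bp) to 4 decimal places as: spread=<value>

With assets at 383.0393 and a single debt payment of 279.7552 at 3.4073 years:
d₁ = [ln(V₀/D) + (r + σ²/2)T] / (σ√T)
   = [ln(383.0393/279.7552) + (0.0777 + 0.5·0.3043²)·3.4073] / (0.3043·√3.4073)
   = [0.314223 + 0.422503] / 0.561704 = 1.311591
d₂ = d₁ − σ√T = 1.311591 − 0.561704 = 0.749888
N(d₁) = 0.905171,  N(d₂) = 0.773339,  e^(−rT) = 0.767400
E₀ = V₀·N(d₁) − D·e^(−rT)·N(d₂)
   = 383.0393·0.905171 − 279.7552·0.767400·0.773339 = 180.692483
B₀ = V₀ − E₀ = 383.0393 − 180.692483 = 202.346817
spread = −(1/T)·ln(B₀/D) − r = −(1/3.4073)·ln(202.346817/279.7552) − 0.0777 = 0.01736994

spread=0.0174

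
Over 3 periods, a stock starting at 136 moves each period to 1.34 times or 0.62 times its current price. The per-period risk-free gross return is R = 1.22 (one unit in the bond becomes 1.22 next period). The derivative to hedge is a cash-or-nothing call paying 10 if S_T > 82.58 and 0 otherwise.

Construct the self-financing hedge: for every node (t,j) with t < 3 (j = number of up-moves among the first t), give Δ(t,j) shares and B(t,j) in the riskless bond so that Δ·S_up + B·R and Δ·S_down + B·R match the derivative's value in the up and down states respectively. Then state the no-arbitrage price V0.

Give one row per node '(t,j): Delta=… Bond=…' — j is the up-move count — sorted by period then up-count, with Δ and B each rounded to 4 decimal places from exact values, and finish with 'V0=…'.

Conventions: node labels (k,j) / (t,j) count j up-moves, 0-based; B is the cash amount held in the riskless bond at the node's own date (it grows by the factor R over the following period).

(0,0): Delta=0.0191 Bond=2.5071
(1,0): Delta=0.1125 Bond=-4.8212
(1,1): Delta=0.0104 Bond=4.6346
(2,0): Delta=0.0000 Bond=0.0000
(2,1): Delta=0.1229 Bond=-7.0583
(2,2): Delta=0.0000 Bond=8.1967
V0=5.0991

Since d<R<u, set p* = (R−d)/(u−d) = 0.8333; price each node as the discounted p*-expectation of its children.
Expiry values: V(3,0)=0.0000, V(3,1)=0.0000, V(3,2)=10.0000, V(3,3)=10.0000
Node (2,0) S=52.2784: V=(p*·0.0000+(1−p*)·0.0000)/1.22=0.0000; Δ=(0.0000−0.0000)/(70.0531−32.4126)=0.0000; B=V−Δ·S=0.0000
Node (2,1) S=112.9888: V=(p*·10.0000+(1−p*)·0.0000)/1.22=6.8306; Δ=(10.0000−0.0000)/(151.4050−70.0531)=0.1229; B=V−Δ·S=-7.0583
Node (2,2) S=244.2016: V=(p*·10.0000+(1−p*)·10.0000)/1.22=8.1967; Δ=(10.0000−10.0000)/(327.2301−151.4050)=0.0000; B=V−Δ·S=8.1967
Node (1,0) S=84.3200: V=(p*·6.8306+(1−p*)·0.0000)/1.22=4.6657; Δ=(6.8306−0.0000)/(112.9888−52.2784)=0.1125; B=V−Δ·S=-4.8212
Node (1,1) S=182.2400: V=(p*·8.1967+(1−p*)·6.8306)/1.22=6.5320; Δ=(8.1967−6.8306)/(244.2016−112.9888)=0.0104; B=V−Δ·S=4.6346
Node (0,0) S=136.0000: V=(p*·6.5320+(1−p*)·4.6657)/1.22=5.0991; Δ=(6.5320−4.6657)/(182.2400−84.3200)=0.0191; B=V−Δ·S=2.5071
Check: Δ(0,0)·S0 + B(0,0) = 5.0991 = V0.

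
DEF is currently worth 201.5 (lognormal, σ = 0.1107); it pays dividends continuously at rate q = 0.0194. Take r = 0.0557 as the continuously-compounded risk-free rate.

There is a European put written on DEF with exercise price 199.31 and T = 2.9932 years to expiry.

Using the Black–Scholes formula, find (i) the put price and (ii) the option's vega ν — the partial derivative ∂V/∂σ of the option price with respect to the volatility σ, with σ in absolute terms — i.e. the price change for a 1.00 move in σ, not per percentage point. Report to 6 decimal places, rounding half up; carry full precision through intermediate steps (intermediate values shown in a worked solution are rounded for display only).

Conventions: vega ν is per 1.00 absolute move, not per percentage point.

σ√T = 0.1107·√2.9932 = 0.191521
d₁ = (ln(S/K) + (r−q+σ²/2)T) / (σ√T) = (ln(201.5/199.31) + (0.0557−0.0194+0.1107²/2)·2.9932) / 0.191521 = (0.010928 + 0.126993) / 0.191521 = 0.720138
d₂ = d₁ − σ√T = 0.720138 − 0.191521 = 0.528617
e^{−rT} = 0.846436
e^{−qT} = 0.943586
N(−d₁) = 0.235720,  N(−d₂) = 0.298536
Put price V = K·e^{−rT}·N(−d₂) − S·e^{−qT}·N(−d₁) = 50.363860 − 44.818056 = 5.545804
φ(d₁) = (1/√(2π))·e^{−d₁²/2} = 0.307821
ν = S·e^{−qT}·φ(d₁)·√T = 101.256319

price = 5.545804
ν = 101.256319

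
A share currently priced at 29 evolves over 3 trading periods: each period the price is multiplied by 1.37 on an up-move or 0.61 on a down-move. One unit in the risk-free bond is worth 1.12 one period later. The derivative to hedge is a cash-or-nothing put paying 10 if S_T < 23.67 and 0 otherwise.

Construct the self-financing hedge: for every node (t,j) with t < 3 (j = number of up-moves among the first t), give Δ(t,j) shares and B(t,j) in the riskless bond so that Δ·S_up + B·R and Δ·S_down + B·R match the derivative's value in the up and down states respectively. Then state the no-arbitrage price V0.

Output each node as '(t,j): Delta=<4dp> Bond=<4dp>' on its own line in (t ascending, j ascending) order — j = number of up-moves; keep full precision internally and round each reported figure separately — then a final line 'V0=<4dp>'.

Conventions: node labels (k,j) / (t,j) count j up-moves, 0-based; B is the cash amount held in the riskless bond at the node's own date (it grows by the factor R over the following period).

(0,0): Delta=-0.1597 Bond=6.4347
(1,0): Delta=-0.4457 Bond=12.2657
(1,1): Delta=-0.0973 Bond=4.7271
(2,0): Delta=0.0000 Bond=8.9286
(2,1): Delta=-0.5429 Bond=16.0949
(2,2): Delta=0.0000 Bond=0.0000
V0=1.8039

Since d<R<u, set p* = (R−d)/(u−d) = 0.6711; price each node as the discounted p*-expectation of its children.
Expiry values: V(3,0)=10.0000, V(3,1)=10.0000, V(3,2)=0.0000, V(3,3)=0.0000
(2,0): S=10.7909. Δ = (V_up−V_dn)/(S_up−S_dn) = (10.0000−10.0000)/(14.7835−6.5824) = 0.0000. V = [p*·10.0000 + (1−p*)·10.0000]/1.12 = 8.9286. B = V − Δ·S = 8.9286.
(2,1): S=24.2353. Δ = (V_up−V_dn)/(S_up−S_dn) = (0.0000−10.0000)/(33.2024−14.7835) = -0.5429. V = [p*·0.0000 + (1−p*)·10.0000]/1.12 = 2.9370. B = V − Δ·S = 16.0949.
(2,2): S=54.4301. Δ = (V_up−V_dn)/(S_up−S_dn) = (0.0000−0.0000)/(74.5692−33.2024) = 0.0000. V = [p*·0.0000 + (1−p*)·0.0000]/1.12 = 0.0000. B = V − Δ·S = 0.0000.
(1,0): S=17.6900. Δ = (V_up−V_dn)/(S_up−S_dn) = (2.9370−8.9286)/(24.2353−10.7909) = -0.4457. V = [p*·2.9370 + (1−p*)·8.9286]/1.12 = 4.3821. B = V − Δ·S = 12.2657.
(1,1): S=39.7300. Δ = (V_up−V_dn)/(S_up−S_dn) = (0.0000−2.9370)/(54.4301−24.2353) = -0.0973. V = [p*·0.0000 + (1−p*)·2.9370]/1.12 = 0.8626. B = V − Δ·S = 4.7271.
(0,0): S=29.0000. Δ = (V_up−V_dn)/(S_up−S_dn) = (0.8626−4.3821)/(39.7300−17.6900) = -0.1597. V = [p*·0.8626 + (1−p*)·4.3821]/1.12 = 1.8039. B = V − Δ·S = 6.4347.
Check: Δ(0,0)·S0 + B(0,0) = 1.8039 = V0.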